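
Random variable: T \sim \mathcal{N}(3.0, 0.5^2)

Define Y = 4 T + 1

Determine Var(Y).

For Y = aT + b: Var(Y) = a² * Var(T)
Var(T) = 0.5^2 = 0.25
Var(Y) = 4² * 0.25 = 16 * 0.25 = 4

4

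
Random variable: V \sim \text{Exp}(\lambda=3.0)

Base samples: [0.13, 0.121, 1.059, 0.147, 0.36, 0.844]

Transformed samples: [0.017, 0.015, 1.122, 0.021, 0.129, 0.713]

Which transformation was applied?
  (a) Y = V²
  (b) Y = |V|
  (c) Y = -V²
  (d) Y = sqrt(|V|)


Checking option (a) Y = V²:
  V = 0.13 -> Y = 0.017 ✓
  V = 0.121 -> Y = 0.015 ✓
  V = 1.059 -> Y = 1.122 ✓
All samples match this transformation.

(a) V²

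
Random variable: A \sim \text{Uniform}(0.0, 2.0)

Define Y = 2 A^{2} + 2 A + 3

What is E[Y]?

E[Y] = 2*E[A²] + 2*E[A] + 3
E[A] = 1
E[A²] = Var(A) + (E[A])² = 0.33333333 + 1 = 1.3333333
E[Y] = 2*1.3333333 + 2*1 + 3 = 7.6666667

7.6666667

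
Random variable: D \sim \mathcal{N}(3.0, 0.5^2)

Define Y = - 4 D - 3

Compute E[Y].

For Y = -4D - 3:
E[Y] = -4 * E[D] - 3
E[D] = 3.0 = 3
E[Y] = -4 * 3 - 3 = -15

-15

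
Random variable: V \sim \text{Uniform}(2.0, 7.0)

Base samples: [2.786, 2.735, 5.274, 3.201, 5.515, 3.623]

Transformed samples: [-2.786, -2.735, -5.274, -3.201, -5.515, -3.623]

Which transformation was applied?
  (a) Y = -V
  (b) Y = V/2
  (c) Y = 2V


Checking option (a) Y = -V:
  V = 2.786 -> Y = -2.786 ✓
  V = 2.735 -> Y = -2.735 ✓
  V = 5.274 -> Y = -5.274 ✓
All samples match this transformation.

(a) -V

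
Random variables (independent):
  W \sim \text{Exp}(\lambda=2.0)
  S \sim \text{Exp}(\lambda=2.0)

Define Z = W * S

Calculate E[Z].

For independent RVs: E[XY] = E[X]*E[Y]
E[W] = 0.5
E[S] = 0.5
E[Z] = 0.5 * 0.5 = 0.25

0.25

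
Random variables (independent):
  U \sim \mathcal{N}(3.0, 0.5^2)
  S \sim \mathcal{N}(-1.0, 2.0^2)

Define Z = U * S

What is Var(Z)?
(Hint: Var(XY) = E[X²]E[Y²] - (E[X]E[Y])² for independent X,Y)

Var(XY) = E[X²]E[Y²] - (E[X]E[Y])²
E[U] = 3, Var(U) = 0.25
E[S] = -1, Var(S) = 4
E[U²] = 0.25 + 3² = 9.25
E[S²] = 4 + (-1)² = 5
Var(Z) = 9.25*5 - (3*(-1))²
= 46.25 - 9 = 37.25

37.25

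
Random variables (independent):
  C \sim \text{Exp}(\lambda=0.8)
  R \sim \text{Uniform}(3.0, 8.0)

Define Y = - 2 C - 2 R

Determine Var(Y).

For independent RVs: Var(aX + bY) = a²Var(X) + b²Var(Y)
Var(C) = 1.5625
Var(R) = 2.0833333
Var(Y) = (-2)²*1.5625 + (-2)²*2.0833333
= 4*1.5625 + 4*2.0833333 = 14.583333

14.583333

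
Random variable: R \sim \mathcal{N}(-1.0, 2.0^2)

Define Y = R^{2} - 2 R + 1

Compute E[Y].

E[Y] = 1*E[R²] - 2*E[R] + 1
E[R] = -1
E[R²] = Var(R) + (E[R])² = 4 + 1 = 5
E[Y] = 1*5 - 2*(-1) + 1 = 8

8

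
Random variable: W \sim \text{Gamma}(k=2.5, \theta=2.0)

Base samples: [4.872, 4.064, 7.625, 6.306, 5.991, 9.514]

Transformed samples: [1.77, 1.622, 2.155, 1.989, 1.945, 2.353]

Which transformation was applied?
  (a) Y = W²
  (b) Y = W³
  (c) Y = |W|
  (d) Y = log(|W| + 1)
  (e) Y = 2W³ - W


Checking option (d) Y = log(|W| + 1):
  W = 4.872 -> Y = 1.77 ✓
  W = 4.064 -> Y = 1.622 ✓
  W = 7.625 -> Y = 2.155 ✓
All samples match this transformation.

(d) log(|W| + 1)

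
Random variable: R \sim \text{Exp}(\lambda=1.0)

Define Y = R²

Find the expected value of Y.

Using E[X²] = Var(X) + (E[X])²:
E[R] = 1
Var(R) = 1/1.0^2 = 1
E[R²] = 1 + 1² = 1 + 1 = 2

2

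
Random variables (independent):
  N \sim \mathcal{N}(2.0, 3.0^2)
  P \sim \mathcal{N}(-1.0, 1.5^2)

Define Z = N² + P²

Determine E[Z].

E[Z] = E[N²] + E[P²]
E[N²] = Var(N) + E[N]² = 9 + 4 = 13
E[P²] = Var(P) + E[P]² = 2.25 + 1 = 3.25
E[Z] = 13 + 3.25 = 16.25

16.25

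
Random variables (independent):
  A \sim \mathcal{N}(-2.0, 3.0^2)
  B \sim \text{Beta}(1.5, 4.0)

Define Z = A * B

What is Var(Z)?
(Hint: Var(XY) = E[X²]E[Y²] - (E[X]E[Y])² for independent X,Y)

Var(XY) = E[X²]E[Y²] - (E[X]E[Y])²
E[A] = -2, Var(A) = 9
E[B] = 0.27272727, Var(B) = 0.03051494
E[A²] = 9 + (-2)² = 13
E[B²] = 0.03051494 + 0.27272727² = 0.1048951
Var(Z) = 13*0.1048951 - (-2*0.27272727)²
= 1.3636364 - 0.29752066 = 1.0661157

1.0661157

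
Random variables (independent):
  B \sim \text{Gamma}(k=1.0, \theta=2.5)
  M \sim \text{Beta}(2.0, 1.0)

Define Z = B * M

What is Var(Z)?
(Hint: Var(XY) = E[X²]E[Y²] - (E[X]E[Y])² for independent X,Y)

Var(XY) = E[X²]E[Y²] - (E[X]E[Y])²
E[B] = 2.5, Var(B) = 6.25
E[M] = 0.66666667, Var(M) = 0.055555556
E[B²] = 6.25 + 2.5² = 12.5
E[M²] = 0.055555556 + 0.66666667² = 0.5
Var(Z) = 12.5*0.5 - (2.5*0.66666667)²
= 6.25 - 2.7777778 = 3.4722222

3.4722222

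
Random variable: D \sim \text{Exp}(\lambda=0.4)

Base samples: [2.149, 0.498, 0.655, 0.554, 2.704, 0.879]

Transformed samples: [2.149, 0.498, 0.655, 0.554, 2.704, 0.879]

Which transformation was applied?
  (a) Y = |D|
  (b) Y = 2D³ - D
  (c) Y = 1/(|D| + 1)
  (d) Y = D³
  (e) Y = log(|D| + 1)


Checking option (a) Y = |D|:
  D = 2.149 -> Y = 2.149 ✓
  D = 0.498 -> Y = 0.498 ✓
  D = 0.655 -> Y = 0.655 ✓
All samples match this transformation.

(a) |D|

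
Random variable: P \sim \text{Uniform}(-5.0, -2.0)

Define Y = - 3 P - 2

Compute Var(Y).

For Y = aP + b: Var(Y) = a² * Var(P)
Var(P) = (-2 + 5)^2/12 = 0.75
Var(Y) = (-3)² * 0.75 = 9 * 0.75 = 6.75

6.75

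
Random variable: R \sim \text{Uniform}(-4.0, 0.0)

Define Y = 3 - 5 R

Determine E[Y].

For Y = -5R + 3:
E[Y] = -5 * E[R] + 3
E[R] = (-4 + 0)/2 = -2
E[Y] = -5 * (-2) + 3 = 13

13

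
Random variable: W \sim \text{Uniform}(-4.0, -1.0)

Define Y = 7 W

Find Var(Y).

For Y = aW + b: Var(Y) = a² * Var(W)
Var(W) = (-1 + 4)^2/12 = 0.75
Var(Y) = 7² * 0.75 = 49 * 0.75 = 36.75

36.75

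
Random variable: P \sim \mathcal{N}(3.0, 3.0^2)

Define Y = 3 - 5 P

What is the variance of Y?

For Y = aP + b: Var(Y) = a² * Var(P)
Var(P) = 3.0^2 = 9
Var(Y) = (-5)² * 9 = 25 * 9 = 225

225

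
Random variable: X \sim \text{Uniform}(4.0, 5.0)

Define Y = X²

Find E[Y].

Using E[X²] = Var(X) + (E[X])²:
E[X] = 4.5
Var(X) = (5 - 4)^2/12 = 0.083333333
E[X²] = 0.083333333 + 4.5² = 0.083333333 + 20.25 = 20.333333

20.333333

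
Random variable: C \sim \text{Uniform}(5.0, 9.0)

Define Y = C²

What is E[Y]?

E[C²] = Var(C) + (E[C])² = 1.3333333 + 49 = 50.333333

50.333333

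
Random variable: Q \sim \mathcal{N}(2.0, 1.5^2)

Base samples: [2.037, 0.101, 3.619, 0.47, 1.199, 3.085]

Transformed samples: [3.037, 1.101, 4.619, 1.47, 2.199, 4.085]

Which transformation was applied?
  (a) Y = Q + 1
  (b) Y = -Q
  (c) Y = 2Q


Checking option (a) Y = Q + 1:
  Q = 2.037 -> Y = 3.037 ✓
  Q = 0.101 -> Y = 1.101 ✓
  Q = 3.619 -> Y = 4.619 ✓
All samples match this transformation.

(a) Q + 1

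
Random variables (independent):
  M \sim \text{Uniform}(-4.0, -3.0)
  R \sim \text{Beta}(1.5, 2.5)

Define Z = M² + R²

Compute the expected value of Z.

E[Z] = E[M²] + E[R²]
E[M²] = Var(M) + E[M]² = 0.083333333 + 12.25 = 12.333333
E[R²] = Var(R) + E[R]² = 0.046875 + 0.140625 = 0.1875
E[Z] = 12.333333 + 0.1875 = 12.520833

12.520833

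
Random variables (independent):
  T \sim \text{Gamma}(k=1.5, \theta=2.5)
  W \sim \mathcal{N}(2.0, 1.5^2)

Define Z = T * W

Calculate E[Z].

For independent RVs: E[XY] = E[X]*E[Y]
E[T] = 3.75
E[W] = 2
E[Z] = 3.75 * 2 = 7.5

7.5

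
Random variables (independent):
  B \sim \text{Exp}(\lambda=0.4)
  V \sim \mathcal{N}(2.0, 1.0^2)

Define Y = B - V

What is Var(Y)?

For independent RVs: Var(aX + bY) = a²Var(X) + b²Var(Y)
Var(B) = 6.25
Var(V) = 1
Var(Y) = 1²*6.25 + (-1)²*1
= 1*6.25 + 1*1 = 7.25

7.25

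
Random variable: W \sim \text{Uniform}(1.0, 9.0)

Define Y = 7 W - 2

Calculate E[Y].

For Y = 7W - 2:
E[Y] = 7 * E[W] - 2
E[W] = (1 + 9)/2 = 5
E[Y] = 7 * 5 - 2 = 33

33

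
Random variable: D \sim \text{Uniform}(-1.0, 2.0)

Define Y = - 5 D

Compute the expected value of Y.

For Y = -5D:
E[Y] = -5 * E[D]
E[D] = (-1 + 2)/2 = 0.5
E[Y] = -5 * 0.5 = -2.5

-2.5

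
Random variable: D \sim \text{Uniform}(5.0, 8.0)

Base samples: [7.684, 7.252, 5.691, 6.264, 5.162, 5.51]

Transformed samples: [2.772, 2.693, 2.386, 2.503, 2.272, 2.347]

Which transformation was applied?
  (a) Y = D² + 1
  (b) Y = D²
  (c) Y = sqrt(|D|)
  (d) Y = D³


Checking option (c) Y = sqrt(|D|):
  D = 7.684 -> Y = 2.772 ✓
  D = 7.252 -> Y = 2.693 ✓
  D = 5.691 -> Y = 2.386 ✓
All samples match this transformation.

(c) sqrt(|D|)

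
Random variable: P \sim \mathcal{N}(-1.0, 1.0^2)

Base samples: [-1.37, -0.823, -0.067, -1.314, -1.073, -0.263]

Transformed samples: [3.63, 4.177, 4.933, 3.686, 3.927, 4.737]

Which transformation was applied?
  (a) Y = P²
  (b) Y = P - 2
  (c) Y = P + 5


Checking option (c) Y = P + 5:
  P = -1.37 -> Y = 3.63 ✓
  P = -0.823 -> Y = 4.177 ✓
  P = -0.067 -> Y = 4.933 ✓
All samples match this transformation.

(c) P + 5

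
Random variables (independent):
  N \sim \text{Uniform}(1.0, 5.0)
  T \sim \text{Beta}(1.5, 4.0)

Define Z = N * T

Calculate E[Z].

For independent RVs: E[XY] = E[X]*E[Y]
E[N] = 3
E[T] = 0.27272727
E[Z] = 3 * 0.27272727 = 0.81818182

0.81818182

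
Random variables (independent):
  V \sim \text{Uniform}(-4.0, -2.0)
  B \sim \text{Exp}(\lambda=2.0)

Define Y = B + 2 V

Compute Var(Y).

For independent RVs: Var(aX + bY) = a²Var(X) + b²Var(Y)
Var(V) = 0.33333333
Var(B) = 0.25
Var(Y) = 2²*0.33333333 + 1²*0.25
= 4*0.33333333 + 1*0.25 = 1.5833333

1.5833333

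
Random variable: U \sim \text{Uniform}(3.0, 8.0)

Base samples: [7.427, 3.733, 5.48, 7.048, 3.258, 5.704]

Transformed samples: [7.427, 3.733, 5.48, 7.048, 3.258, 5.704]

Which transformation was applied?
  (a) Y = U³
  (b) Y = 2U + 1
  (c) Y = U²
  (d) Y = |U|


Checking option (d) Y = |U|:
  U = 7.427 -> Y = 7.427 ✓
  U = 3.733 -> Y = 3.733 ✓
  U = 5.48 -> Y = 5.48 ✓
All samples match this transformation.

(d) |U|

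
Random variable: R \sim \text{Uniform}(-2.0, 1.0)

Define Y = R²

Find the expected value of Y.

E[R²] = Var(R) + (E[R])² = 0.75 + 0.25 = 1

1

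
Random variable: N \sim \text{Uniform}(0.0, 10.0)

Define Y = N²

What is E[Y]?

E[N²] = Var(N) + (E[N])² = 8.3333333 + 25 = 33.333333

33.333333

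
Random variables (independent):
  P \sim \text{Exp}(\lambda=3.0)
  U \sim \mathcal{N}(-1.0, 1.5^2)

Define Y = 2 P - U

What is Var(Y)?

For independent RVs: Var(aX + bY) = a²Var(X) + b²Var(Y)
Var(P) = 0.11111111
Var(U) = 2.25
Var(Y) = 2²*0.11111111 + (-1)²*2.25
= 4*0.11111111 + 1*2.25 = 2.6944444

2.6944444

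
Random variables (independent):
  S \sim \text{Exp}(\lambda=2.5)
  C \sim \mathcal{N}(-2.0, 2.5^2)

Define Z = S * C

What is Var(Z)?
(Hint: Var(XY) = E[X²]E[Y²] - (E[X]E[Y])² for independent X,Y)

Var(XY) = E[X²]E[Y²] - (E[X]E[Y])²
E[S] = 0.4, Var(S) = 0.16
E[C] = -2, Var(C) = 6.25
E[S²] = 0.16 + 0.4² = 0.32
E[C²] = 6.25 + (-2)² = 10.25
Var(Z) = 0.32*10.25 - (0.4*(-2))²
= 3.28 - 0.64 = 2.64

2.64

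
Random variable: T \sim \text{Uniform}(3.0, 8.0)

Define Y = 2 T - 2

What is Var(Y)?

For Y = aT + b: Var(Y) = a² * Var(T)
Var(T) = (8 - 3)^2/12 = 2.0833333
Var(Y) = 2² * 2.0833333 = 4 * 2.0833333 = 8.3333333

8.3333333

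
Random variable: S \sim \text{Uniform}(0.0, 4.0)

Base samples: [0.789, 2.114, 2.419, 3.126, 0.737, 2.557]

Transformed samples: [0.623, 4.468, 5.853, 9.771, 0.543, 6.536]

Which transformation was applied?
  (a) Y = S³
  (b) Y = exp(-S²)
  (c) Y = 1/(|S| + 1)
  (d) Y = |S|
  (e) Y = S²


Checking option (e) Y = S²:
  S = 0.789 -> Y = 0.623 ✓
  S = 2.114 -> Y = 4.468 ✓
  S = 2.419 -> Y = 5.853 ✓
All samples match this transformation.

(e) S²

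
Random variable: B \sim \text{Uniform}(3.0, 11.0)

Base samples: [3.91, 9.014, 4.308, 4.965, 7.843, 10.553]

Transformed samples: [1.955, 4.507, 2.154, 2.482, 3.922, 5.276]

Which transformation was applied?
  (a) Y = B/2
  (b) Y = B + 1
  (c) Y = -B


Checking option (a) Y = B/2:
  B = 3.91 -> Y = 1.955 ✓
  B = 9.014 -> Y = 4.507 ✓
  B = 4.308 -> Y = 2.154 ✓
All samples match this transformation.

(a) B/2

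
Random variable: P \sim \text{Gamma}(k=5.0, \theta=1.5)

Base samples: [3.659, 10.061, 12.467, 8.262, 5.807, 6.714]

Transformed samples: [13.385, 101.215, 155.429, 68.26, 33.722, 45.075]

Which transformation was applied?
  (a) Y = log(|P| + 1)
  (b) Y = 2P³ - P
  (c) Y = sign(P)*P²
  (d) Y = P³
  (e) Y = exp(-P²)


Checking option (c) Y = sign(P)*P²:
  P = 3.659 -> Y = 13.385 ✓
  P = 10.061 -> Y = 101.215 ✓
  P = 12.467 -> Y = 155.429 ✓
All samples match this transformation.

(c) sign(P)*P²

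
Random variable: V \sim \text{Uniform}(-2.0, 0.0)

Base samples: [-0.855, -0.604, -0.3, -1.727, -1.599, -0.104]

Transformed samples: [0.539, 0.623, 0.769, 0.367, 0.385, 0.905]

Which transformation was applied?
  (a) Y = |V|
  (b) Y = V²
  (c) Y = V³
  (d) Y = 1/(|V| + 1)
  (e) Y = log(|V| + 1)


Checking option (d) Y = 1/(|V| + 1):
  V = -0.855 -> Y = 0.539 ✓
  V = -0.604 -> Y = 0.623 ✓
  V = -0.3 -> Y = 0.769 ✓
All samples match this transformation.

(d) 1/(|V| + 1)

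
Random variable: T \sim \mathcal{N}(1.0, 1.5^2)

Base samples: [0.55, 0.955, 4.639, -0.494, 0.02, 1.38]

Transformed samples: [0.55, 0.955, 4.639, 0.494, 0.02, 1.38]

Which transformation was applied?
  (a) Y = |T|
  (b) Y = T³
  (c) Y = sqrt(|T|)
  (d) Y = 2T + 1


Checking option (a) Y = |T|:
  T = 0.55 -> Y = 0.55 ✓
  T = 0.955 -> Y = 0.955 ✓
  T = 4.639 -> Y = 4.639 ✓
All samples match this transformation.

(a) |T|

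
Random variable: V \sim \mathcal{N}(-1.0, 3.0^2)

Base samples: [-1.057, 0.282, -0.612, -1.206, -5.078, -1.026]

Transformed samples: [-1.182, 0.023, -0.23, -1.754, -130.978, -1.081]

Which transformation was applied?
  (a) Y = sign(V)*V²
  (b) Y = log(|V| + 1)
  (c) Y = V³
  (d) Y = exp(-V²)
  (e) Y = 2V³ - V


Checking option (c) Y = V³:
  V = -1.057 -> Y = -1.182 ✓
  V = 0.282 -> Y = 0.023 ✓
  V = -0.612 -> Y = -0.23 ✓
All samples match this transformation.

(c) V³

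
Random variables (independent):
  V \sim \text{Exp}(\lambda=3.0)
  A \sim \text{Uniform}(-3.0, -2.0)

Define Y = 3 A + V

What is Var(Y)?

For independent RVs: Var(aX + bY) = a²Var(X) + b²Var(Y)
Var(V) = 0.11111111
Var(A) = 0.083333333
Var(Y) = 1²*0.11111111 + 3²*0.083333333
= 1*0.11111111 + 9*0.083333333 = 0.86111111

0.86111111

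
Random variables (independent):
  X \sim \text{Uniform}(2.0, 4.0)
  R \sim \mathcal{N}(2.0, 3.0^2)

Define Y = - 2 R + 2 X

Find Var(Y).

For independent RVs: Var(aX + bY) = a²Var(X) + b²Var(Y)
Var(X) = 0.33333333
Var(R) = 9
Var(Y) = 2²*0.33333333 + (-2)²*9
= 4*0.33333333 + 4*9 = 37.333333

37.333333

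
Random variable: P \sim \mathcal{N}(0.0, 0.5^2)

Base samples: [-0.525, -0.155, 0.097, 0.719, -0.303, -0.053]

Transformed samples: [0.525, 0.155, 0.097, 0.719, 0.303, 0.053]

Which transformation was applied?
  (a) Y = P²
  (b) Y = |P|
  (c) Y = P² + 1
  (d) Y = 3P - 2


Checking option (b) Y = |P|:
  P = -0.525 -> Y = 0.525 ✓
  P = -0.155 -> Y = 0.155 ✓
  P = 0.097 -> Y = 0.097 ✓
All samples match this transformation.

(b) |P|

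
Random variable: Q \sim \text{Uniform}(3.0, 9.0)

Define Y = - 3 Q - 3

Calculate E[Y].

For Y = -3Q - 3:
E[Y] = -3 * E[Q] - 3
E[Q] = (3 + 9)/2 = 6
E[Y] = -3 * 6 - 3 = -21

-21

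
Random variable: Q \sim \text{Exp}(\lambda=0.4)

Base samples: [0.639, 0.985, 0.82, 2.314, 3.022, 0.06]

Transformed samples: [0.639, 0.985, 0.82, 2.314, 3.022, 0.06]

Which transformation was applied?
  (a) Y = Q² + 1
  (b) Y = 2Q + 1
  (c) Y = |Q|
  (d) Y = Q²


Checking option (c) Y = |Q|:
  Q = 0.639 -> Y = 0.639 ✓
  Q = 0.985 -> Y = 0.985 ✓
  Q = 0.82 -> Y = 0.82 ✓
All samples match this transformation.

(c) |Q|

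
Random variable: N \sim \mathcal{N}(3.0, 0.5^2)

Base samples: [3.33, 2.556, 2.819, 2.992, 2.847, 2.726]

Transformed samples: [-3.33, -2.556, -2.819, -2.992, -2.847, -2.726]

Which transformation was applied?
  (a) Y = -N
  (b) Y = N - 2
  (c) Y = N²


Checking option (a) Y = -N:
  N = 3.33 -> Y = -3.33 ✓
  N = 2.556 -> Y = -2.556 ✓
  N = 2.819 -> Y = -2.819 ✓
All samples match this transformation.

(a) -N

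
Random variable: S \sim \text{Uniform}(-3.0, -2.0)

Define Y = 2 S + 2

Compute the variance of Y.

For Y = aS + b: Var(Y) = a² * Var(S)
Var(S) = (-2 + 3)^2/12 = 0.083333333
Var(Y) = 2² * 0.083333333 = 4 * 0.083333333 = 0.33333333

0.33333333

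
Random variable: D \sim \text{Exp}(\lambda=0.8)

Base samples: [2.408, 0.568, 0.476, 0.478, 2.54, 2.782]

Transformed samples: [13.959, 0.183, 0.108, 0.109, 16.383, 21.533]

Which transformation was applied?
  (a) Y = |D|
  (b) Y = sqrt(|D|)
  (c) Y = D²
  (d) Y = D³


Checking option (d) Y = D³:
  D = 2.408 -> Y = 13.959 ✓
  D = 0.568 -> Y = 0.183 ✓
  D = 0.476 -> Y = 0.108 ✓
All samples match this transformation.

(d) D³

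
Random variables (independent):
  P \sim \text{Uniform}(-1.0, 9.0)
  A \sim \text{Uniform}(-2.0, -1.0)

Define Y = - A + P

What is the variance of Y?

For independent RVs: Var(aX + bY) = a²Var(X) + b²Var(Y)
Var(P) = 8.3333333
Var(A) = 0.083333333
Var(Y) = 1²*8.3333333 + (-1)²*0.083333333
= 1*8.3333333 + 1*0.083333333 = 8.4166667

8.4166667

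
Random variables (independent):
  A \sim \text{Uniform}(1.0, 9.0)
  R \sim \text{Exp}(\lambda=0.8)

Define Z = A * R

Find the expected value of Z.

For independent RVs: E[XY] = E[X]*E[Y]
E[A] = 5
E[R] = 1.25
E[Z] = 5 * 1.25 = 6.25

6.25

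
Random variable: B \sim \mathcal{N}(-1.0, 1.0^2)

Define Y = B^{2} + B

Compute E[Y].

E[Y] = 1*E[B²] + 1*E[B]
E[B] = -1
E[B²] = Var(B) + (E[B])² = 1 + 1 = 2
E[Y] = 1*2 + 1*(-1) = 1

1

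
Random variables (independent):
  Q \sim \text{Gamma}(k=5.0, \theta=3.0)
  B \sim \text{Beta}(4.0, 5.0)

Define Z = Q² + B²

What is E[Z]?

E[Z] = E[Q²] + E[B²]
E[Q²] = Var(Q) + E[Q]² = 45 + 225 = 270
E[B²] = Var(B) + E[B]² = 0.024691358 + 0.19753086 = 0.22222222
E[Z] = 270 + 0.22222222 = 270.22222

270.22222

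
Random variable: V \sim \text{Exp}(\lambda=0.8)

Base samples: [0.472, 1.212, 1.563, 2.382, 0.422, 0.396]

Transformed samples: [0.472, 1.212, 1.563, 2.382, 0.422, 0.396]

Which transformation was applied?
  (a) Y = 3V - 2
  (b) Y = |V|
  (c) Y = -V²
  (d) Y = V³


Checking option (b) Y = |V|:
  V = 0.472 -> Y = 0.472 ✓
  V = 1.212 -> Y = 1.212 ✓
  V = 1.563 -> Y = 1.563 ✓
All samples match this transformation.

(b) |V|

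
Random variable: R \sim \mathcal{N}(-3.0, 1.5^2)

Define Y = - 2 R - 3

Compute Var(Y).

For Y = aR + b: Var(Y) = a² * Var(R)
Var(R) = 1.5^2 = 2.25
Var(Y) = (-2)² * 2.25 = 4 * 2.25 = 9

9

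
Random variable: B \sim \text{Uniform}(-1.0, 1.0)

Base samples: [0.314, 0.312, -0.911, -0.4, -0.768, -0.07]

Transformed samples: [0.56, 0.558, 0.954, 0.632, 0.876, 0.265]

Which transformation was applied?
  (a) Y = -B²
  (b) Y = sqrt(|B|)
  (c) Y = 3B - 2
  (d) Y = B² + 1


Checking option (b) Y = sqrt(|B|):
  B = 0.314 -> Y = 0.56 ✓
  B = 0.312 -> Y = 0.558 ✓
  B = -0.911 -> Y = 0.954 ✓
All samples match this transformation.

(b) sqrt(|B|)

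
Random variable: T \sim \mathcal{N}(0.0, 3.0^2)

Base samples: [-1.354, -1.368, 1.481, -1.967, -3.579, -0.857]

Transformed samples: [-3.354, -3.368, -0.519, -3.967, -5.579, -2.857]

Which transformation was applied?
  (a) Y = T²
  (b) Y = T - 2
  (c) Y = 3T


Checking option (b) Y = T - 2:
  T = -1.354 -> Y = -3.354 ✓
  T = -1.368 -> Y = -3.368 ✓
  T = 1.481 -> Y = -0.519 ✓
All samples match this transformation.

(b) T - 2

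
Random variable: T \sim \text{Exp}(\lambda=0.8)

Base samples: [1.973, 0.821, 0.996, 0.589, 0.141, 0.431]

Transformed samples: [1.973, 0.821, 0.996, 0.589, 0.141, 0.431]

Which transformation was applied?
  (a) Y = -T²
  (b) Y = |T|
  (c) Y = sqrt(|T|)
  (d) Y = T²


Checking option (b) Y = |T|:
  T = 1.973 -> Y = 1.973 ✓
  T = 0.821 -> Y = 0.821 ✓
  T = 0.996 -> Y = 0.996 ✓
All samples match this transformation.

(b) |T|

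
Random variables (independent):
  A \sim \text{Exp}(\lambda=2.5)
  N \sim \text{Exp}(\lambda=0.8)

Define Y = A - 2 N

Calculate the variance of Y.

For independent RVs: Var(aX + bY) = a²Var(X) + b²Var(Y)
Var(A) = 0.16
Var(N) = 1.5625
Var(Y) = 1²*0.16 + (-2)²*1.5625
= 1*0.16 + 4*1.5625 = 6.41

6.41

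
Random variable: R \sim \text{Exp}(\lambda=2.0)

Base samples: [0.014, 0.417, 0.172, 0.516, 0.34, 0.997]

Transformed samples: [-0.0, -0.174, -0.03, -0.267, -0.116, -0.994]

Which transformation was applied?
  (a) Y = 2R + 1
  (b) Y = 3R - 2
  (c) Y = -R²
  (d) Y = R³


Checking option (c) Y = -R²:
  R = 0.014 -> Y = -0.0 ✓
  R = 0.417 -> Y = -0.174 ✓
  R = 0.172 -> Y = -0.03 ✓
All samples match this transformation.

(c) -R²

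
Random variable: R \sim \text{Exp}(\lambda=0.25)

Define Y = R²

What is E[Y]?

Using E[X²] = Var(X) + (E[X])²:
E[R] = 4
Var(R) = 1/0.25^2 = 16
E[R²] = 16 + 4² = 16 + 16 = 32

32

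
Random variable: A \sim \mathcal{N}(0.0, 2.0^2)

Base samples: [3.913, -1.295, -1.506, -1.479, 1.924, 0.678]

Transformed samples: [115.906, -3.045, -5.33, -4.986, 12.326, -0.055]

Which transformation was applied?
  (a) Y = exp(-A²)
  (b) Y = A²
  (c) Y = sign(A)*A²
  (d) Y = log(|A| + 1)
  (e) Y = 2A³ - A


Checking option (e) Y = 2A³ - A:
  A = 3.913 -> Y = 115.906 ✓
  A = -1.295 -> Y = -3.045 ✓
  A = -1.506 -> Y = -5.33 ✓
All samples match this transformation.

(e) 2A³ - A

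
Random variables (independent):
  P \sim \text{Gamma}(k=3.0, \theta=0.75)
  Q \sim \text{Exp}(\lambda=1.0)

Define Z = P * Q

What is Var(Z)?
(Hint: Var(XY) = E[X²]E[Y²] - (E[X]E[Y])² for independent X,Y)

Var(XY) = E[X²]E[Y²] - (E[X]E[Y])²
E[P] = 2.25, Var(P) = 1.6875
E[Q] = 1, Var(Q) = 1
E[P²] = 1.6875 + 2.25² = 6.75
E[Q²] = 1 + 1² = 2
Var(Z) = 6.75*2 - (2.25*1)²
= 13.5 - 5.0625 = 8.4375

8.4375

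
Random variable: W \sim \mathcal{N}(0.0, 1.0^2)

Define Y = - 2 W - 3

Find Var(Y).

For Y = aW + b: Var(Y) = a² * Var(W)
Var(W) = 1.0^2 = 1
Var(Y) = (-2)² * 1 = 4 * 1 = 4

4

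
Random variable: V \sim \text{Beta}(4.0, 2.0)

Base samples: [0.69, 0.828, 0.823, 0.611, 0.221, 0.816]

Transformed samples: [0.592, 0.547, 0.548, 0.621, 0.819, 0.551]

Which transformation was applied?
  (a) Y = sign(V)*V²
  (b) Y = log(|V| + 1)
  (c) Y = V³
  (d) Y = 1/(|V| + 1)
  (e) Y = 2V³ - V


Checking option (d) Y = 1/(|V| + 1):
  V = 0.69 -> Y = 0.592 ✓
  V = 0.828 -> Y = 0.547 ✓
  V = 0.823 -> Y = 0.548 ✓
All samples match this transformation.

(d) 1/(|V| + 1)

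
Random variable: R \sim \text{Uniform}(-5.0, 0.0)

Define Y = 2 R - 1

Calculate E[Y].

For Y = 2R - 1:
E[Y] = 2 * E[R] - 1
E[R] = (-5 + 0)/2 = -2.5
E[Y] = 2 * (-2.5) - 1 = -6

-6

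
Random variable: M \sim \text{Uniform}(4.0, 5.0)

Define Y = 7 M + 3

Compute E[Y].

For Y = 7M + 3:
E[Y] = 7 * E[M] + 3
E[M] = (4 + 5)/2 = 4.5
E[Y] = 7 * 4.5 + 3 = 34.5

34.5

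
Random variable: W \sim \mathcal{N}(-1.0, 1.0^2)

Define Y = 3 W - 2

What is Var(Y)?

For Y = aW + b: Var(Y) = a² * Var(W)
Var(W) = 1.0^2 = 1
Var(Y) = 3² * 1 = 9 * 1 = 9

9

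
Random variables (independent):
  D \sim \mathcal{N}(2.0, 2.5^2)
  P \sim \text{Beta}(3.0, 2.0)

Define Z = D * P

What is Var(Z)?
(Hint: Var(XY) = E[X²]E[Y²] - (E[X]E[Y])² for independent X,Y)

Var(XY) = E[X²]E[Y²] - (E[X]E[Y])²
E[D] = 2, Var(D) = 6.25
E[P] = 0.6, Var(P) = 0.04
E[D²] = 6.25 + 2² = 10.25
E[P²] = 0.04 + 0.6² = 0.4
Var(Z) = 10.25*0.4 - (2*0.6)²
= 4.1 - 1.44 = 2.66

2.66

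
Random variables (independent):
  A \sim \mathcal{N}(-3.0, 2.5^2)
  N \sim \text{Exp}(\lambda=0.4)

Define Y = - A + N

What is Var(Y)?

For independent RVs: Var(aX + bY) = a²Var(X) + b²Var(Y)
Var(A) = 6.25
Var(N) = 6.25
Var(Y) = (-1)²*6.25 + 1²*6.25
= 1*6.25 + 1*6.25 = 12.5

12.5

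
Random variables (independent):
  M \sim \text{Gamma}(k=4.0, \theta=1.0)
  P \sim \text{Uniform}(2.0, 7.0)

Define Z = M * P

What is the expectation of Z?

For independent RVs: E[XY] = E[X]*E[Y]
E[M] = 4
E[P] = 4.5
E[Z] = 4 * 4.5 = 18

18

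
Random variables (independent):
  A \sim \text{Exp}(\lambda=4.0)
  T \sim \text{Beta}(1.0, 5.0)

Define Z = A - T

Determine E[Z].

E[Z] = 1*E[A] - 1*E[T]
E[A] = 0.25
E[T] = 0.16666667
E[Z] = 1*0.25 - 1*0.16666667 = 0.083333333

0.083333333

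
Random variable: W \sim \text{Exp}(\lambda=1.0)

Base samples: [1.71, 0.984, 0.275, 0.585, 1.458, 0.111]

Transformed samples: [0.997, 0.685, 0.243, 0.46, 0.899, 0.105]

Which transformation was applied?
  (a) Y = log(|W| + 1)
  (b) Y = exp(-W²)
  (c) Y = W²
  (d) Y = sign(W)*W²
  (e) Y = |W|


Checking option (a) Y = log(|W| + 1):
  W = 1.71 -> Y = 0.997 ✓
  W = 0.984 -> Y = 0.685 ✓
  W = 0.275 -> Y = 0.243 ✓
All samples match this transformation.

(a) log(|W| + 1)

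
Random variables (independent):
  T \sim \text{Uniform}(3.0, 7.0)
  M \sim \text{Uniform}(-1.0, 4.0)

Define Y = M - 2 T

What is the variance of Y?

For independent RVs: Var(aX + bY) = a²Var(X) + b²Var(Y)
Var(T) = 1.3333333
Var(M) = 2.0833333
Var(Y) = (-2)²*1.3333333 + 1²*2.0833333
= 4*1.3333333 + 1*2.0833333 = 7.4166667

7.4166667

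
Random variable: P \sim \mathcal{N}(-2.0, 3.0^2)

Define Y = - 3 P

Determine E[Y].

For Y = -3P:
E[Y] = -3 * E[P]
E[P] = -2.0 = -2
E[Y] = -3 * (-2) = 6

6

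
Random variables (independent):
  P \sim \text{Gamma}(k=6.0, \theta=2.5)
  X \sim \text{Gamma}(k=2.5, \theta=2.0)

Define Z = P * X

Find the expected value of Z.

For independent RVs: E[XY] = E[X]*E[Y]
E[P] = 15
E[X] = 5
E[Z] = 15 * 5 = 75

75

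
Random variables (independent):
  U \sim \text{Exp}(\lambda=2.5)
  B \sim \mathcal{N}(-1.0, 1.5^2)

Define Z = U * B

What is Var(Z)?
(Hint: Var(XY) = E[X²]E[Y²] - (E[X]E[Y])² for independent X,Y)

Var(XY) = E[X²]E[Y²] - (E[X]E[Y])²
E[U] = 0.4, Var(U) = 0.16
E[B] = -1, Var(B) = 2.25
E[U²] = 0.16 + 0.4² = 0.32
E[B²] = 2.25 + (-1)² = 3.25
Var(Z) = 0.32*3.25 - (0.4*(-1))²
= 1.04 - 0.16 = 0.88

0.88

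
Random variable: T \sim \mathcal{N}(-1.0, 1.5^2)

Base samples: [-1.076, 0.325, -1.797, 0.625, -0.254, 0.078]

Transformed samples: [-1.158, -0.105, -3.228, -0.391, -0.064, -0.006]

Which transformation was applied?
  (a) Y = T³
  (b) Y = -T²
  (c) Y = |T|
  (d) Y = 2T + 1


Checking option (b) Y = -T²:
  T = -1.076 -> Y = -1.158 ✓
  T = 0.325 -> Y = -0.105 ✓
  T = -1.797 -> Y = -3.228 ✓
All samples match this transformation.

(b) -T²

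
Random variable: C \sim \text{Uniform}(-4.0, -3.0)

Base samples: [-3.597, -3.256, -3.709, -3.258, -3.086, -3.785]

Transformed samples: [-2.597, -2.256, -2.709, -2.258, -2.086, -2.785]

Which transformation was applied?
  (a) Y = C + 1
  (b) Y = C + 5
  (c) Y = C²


Checking option (a) Y = C + 1:
  C = -3.597 -> Y = -2.597 ✓
  C = -3.256 -> Y = -2.256 ✓
  C = -3.709 -> Y = -2.709 ✓
All samples match this transformation.

(a) C + 1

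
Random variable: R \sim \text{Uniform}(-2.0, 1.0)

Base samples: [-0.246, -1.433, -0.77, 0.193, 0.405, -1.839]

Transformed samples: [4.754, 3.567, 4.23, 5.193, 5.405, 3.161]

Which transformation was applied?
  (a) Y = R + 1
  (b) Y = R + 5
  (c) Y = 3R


Checking option (b) Y = R + 5:
  R = -0.246 -> Y = 4.754 ✓
  R = -1.433 -> Y = 3.567 ✓
  R = -0.77 -> Y = 4.23 ✓
All samples match this transformation.

(b) R + 5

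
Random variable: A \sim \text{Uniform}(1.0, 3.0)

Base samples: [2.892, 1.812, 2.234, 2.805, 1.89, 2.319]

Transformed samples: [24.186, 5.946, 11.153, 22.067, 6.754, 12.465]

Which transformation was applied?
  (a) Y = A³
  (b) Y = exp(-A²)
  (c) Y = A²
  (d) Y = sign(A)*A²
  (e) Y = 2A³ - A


Checking option (a) Y = A³:
  A = 2.892 -> Y = 24.186 ✓
  A = 1.812 -> Y = 5.946 ✓
  A = 2.234 -> Y = 11.153 ✓
All samples match this transformation.

(a) A³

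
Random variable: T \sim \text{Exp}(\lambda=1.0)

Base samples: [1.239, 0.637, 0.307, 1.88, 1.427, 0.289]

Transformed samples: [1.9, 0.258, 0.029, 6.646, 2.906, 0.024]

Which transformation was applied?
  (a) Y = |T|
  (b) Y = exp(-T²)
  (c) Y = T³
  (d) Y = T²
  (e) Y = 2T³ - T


Checking option (c) Y = T³:
  T = 1.239 -> Y = 1.9 ✓
  T = 0.637 -> Y = 0.258 ✓
  T = 0.307 -> Y = 0.029 ✓
All samples match this transformation.

(c) T³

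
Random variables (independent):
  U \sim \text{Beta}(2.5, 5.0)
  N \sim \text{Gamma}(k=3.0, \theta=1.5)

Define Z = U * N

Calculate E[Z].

For independent RVs: E[XY] = E[X]*E[Y]
E[U] = 0.33333333
E[N] = 4.5
E[Z] = 0.33333333 * 4.5 = 1.5

1.5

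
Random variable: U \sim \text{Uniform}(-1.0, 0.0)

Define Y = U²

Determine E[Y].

Using E[X²] = Var(X) + (E[X])²:
E[U] = -0.5
Var(U) = (0 + 1)^2/12 = 0.083333333
E[U²] = 0.083333333 + (-0.5)² = 0.083333333 + 0.25 = 0.33333333

0.33333333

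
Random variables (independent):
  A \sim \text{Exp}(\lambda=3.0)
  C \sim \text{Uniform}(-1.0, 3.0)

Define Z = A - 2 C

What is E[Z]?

E[Z] = 1*E[A] - 2*E[C]
E[A] = 0.33333333
E[C] = 1
E[Z] = 1*0.33333333 - 2*1 = -1.6666667

-1.6666667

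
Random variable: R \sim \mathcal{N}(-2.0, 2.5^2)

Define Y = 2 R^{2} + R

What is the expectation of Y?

E[Y] = 2*E[R²] + 1*E[R]
E[R] = -2
E[R²] = Var(R) + (E[R])² = 6.25 + 4 = 10.25
E[Y] = 2*10.25 + 1*(-2) = 18.5

18.5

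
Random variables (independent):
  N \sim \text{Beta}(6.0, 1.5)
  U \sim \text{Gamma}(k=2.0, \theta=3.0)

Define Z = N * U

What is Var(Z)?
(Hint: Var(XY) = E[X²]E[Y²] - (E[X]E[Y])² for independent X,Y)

Var(XY) = E[X²]E[Y²] - (E[X]E[Y])²
E[N] = 0.8, Var(N) = 0.018823529
E[U] = 6, Var(U) = 18
E[N²] = 0.018823529 + 0.8² = 0.65882353
E[U²] = 18 + 6² = 54
Var(Z) = 0.65882353*54 - (0.8*6)²
= 35.576471 - 23.04 = 12.536471

12.536471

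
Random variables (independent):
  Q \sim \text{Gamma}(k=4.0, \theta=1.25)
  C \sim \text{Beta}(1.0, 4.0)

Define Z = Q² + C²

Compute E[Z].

E[Z] = E[Q²] + E[C²]
E[Q²] = Var(Q) + E[Q]² = 6.25 + 25 = 31.25
E[C²] = Var(C) + E[C]² = 0.026666667 + 0.04 = 0.066666667
E[Z] = 31.25 + 0.066666667 = 31.316667

31.316667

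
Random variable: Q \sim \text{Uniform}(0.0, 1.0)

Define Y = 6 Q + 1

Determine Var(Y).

For Y = aQ + b: Var(Y) = a² * Var(Q)
Var(Q) = (1 - 0)^2/12 = 0.083333333
Var(Y) = 6² * 0.083333333 = 36 * 0.083333333 = 3

3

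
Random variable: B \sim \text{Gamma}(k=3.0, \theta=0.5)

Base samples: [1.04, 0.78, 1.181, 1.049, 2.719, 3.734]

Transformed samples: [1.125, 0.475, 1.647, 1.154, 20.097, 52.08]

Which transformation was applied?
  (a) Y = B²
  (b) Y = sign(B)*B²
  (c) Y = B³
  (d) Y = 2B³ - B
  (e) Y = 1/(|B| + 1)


Checking option (c) Y = B³:
  B = 1.04 -> Y = 1.125 ✓
  B = 0.78 -> Y = 0.475 ✓
  B = 1.181 -> Y = 1.647 ✓
All samples match this transformation.

(c) B³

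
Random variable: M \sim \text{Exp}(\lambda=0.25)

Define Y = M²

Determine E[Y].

Using E[X²] = Var(X) + (E[X])²:
E[M] = 4
Var(M) = 1/0.25^2 = 16
E[M²] = 16 + 4² = 16 + 16 = 32

32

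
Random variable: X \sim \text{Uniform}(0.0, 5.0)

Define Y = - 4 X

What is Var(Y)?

For Y = aX + b: Var(Y) = a² * Var(X)
Var(X) = (5 - 0)^2/12 = 2.0833333
Var(Y) = (-4)² * 2.0833333 = 16 * 2.0833333 = 33.333333

33.333333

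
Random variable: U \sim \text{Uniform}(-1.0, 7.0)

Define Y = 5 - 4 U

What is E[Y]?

For Y = -4U + 5:
E[Y] = -4 * E[U] + 5
E[U] = (-1 + 7)/2 = 3
E[Y] = -4 * 3 + 5 = -7

-7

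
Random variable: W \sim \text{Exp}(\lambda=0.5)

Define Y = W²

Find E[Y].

Using E[X²] = Var(X) + (E[X])²:
E[W] = 2
Var(W) = 1/0.5^2 = 4
E[W²] = 4 + 2² = 4 + 4 = 8

8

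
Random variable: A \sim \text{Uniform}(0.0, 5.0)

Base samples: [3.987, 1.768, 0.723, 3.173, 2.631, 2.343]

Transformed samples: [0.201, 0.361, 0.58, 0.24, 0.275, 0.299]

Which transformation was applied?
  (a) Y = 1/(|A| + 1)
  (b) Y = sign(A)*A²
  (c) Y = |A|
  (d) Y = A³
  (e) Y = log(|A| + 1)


Checking option (a) Y = 1/(|A| + 1):
  A = 3.987 -> Y = 0.201 ✓
  A = 1.768 -> Y = 0.361 ✓
  A = 0.723 -> Y = 0.58 ✓
All samples match this transformation.

(a) 1/(|A| + 1)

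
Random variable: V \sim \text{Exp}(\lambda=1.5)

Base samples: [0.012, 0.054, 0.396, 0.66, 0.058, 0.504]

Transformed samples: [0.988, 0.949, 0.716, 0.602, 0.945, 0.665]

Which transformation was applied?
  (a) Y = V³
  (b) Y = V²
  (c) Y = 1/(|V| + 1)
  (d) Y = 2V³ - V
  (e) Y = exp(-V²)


Checking option (c) Y = 1/(|V| + 1):
  V = 0.012 -> Y = 0.988 ✓
  V = 0.054 -> Y = 0.949 ✓
  V = 0.396 -> Y = 0.716 ✓
All samples match this transformation.

(c) 1/(|V| + 1)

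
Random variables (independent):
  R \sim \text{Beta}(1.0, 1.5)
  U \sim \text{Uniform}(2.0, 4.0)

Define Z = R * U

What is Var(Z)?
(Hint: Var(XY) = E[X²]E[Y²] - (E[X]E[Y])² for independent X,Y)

Var(XY) = E[X²]E[Y²] - (E[X]E[Y])²
E[R] = 0.4, Var(R) = 0.068571429
E[U] = 3, Var(U) = 0.33333333
E[R²] = 0.068571429 + 0.4² = 0.22857143
E[U²] = 0.33333333 + 3² = 9.3333333
Var(Z) = 0.22857143*9.3333333 - (0.4*3)²
= 2.1333333 - 1.44 = 0.69333333

0.69333333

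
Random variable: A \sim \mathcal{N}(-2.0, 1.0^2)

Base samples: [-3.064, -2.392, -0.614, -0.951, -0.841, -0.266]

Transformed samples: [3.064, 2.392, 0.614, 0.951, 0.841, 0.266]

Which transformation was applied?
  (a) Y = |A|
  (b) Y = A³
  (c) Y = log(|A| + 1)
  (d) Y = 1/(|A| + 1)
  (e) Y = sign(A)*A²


Checking option (a) Y = |A|:
  A = -3.064 -> Y = 3.064 ✓
  A = -2.392 -> Y = 2.392 ✓
  A = -0.614 -> Y = 0.614 ✓
All samples match this transformation.

(a) |A|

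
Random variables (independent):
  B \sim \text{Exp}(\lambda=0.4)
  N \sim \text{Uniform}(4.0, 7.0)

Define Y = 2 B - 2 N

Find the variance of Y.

For independent RVs: Var(aX + bY) = a²Var(X) + b²Var(Y)
Var(B) = 6.25
Var(N) = 0.75
Var(Y) = 2²*6.25 + (-2)²*0.75
= 4*6.25 + 4*0.75 = 28

28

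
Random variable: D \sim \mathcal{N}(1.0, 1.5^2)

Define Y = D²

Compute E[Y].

Using E[X²] = Var(X) + (E[X])²:
E[D] = 1
Var(D) = 1.5^2 = 2.25
E[D²] = 2.25 + 1² = 2.25 + 1 = 3.25

3.25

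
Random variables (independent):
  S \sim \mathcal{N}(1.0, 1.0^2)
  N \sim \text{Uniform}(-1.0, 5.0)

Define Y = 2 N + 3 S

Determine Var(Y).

For independent RVs: Var(aX + bY) = a²Var(X) + b²Var(Y)
Var(S) = 1
Var(N) = 3
Var(Y) = 3²*1 + 2²*3
= 9*1 + 4*3 = 21

21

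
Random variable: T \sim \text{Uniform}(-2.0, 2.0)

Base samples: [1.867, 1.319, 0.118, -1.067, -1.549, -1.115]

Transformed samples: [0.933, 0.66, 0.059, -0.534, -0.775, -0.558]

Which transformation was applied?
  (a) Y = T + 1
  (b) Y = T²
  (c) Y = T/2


Checking option (c) Y = T/2:
  T = 1.867 -> Y = 0.933 ✓
  T = 1.319 -> Y = 0.66 ✓
  T = 0.118 -> Y = 0.059 ✓
All samples match this transformation.

(c) T/2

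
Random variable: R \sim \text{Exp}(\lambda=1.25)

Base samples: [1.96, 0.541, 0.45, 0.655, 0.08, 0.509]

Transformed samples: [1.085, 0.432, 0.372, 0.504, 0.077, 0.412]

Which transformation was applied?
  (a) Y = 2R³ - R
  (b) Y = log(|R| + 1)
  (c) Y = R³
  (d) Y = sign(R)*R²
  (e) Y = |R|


Checking option (b) Y = log(|R| + 1):
  R = 1.96 -> Y = 1.085 ✓
  R = 0.541 -> Y = 0.432 ✓
  R = 0.45 -> Y = 0.372 ✓
All samples match this transformation.

(b) log(|R| + 1)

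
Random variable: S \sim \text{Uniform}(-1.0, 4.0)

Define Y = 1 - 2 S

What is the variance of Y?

For Y = aS + b: Var(Y) = a² * Var(S)
Var(S) = (4 + 1)^2/12 = 2.0833333
Var(Y) = (-2)² * 2.0833333 = 4 * 2.0833333 = 8.3333333

8.3333333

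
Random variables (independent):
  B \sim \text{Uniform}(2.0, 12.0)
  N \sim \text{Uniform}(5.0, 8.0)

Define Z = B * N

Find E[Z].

For independent RVs: E[XY] = E[X]*E[Y]
E[B] = 7
E[N] = 6.5
E[Z] = 7 * 6.5 = 45.5

45.5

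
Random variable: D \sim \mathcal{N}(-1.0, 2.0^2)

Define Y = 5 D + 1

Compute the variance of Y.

For Y = aD + b: Var(Y) = a² * Var(D)
Var(D) = 2.0^2 = 4
Var(Y) = 5² * 4 = 25 * 4 = 100

100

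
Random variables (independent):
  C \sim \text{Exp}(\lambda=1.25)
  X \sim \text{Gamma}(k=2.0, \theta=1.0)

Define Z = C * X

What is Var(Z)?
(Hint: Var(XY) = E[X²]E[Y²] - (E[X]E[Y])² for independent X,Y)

Var(XY) = E[X²]E[Y²] - (E[X]E[Y])²
E[C] = 0.8, Var(C) = 0.64
E[X] = 2, Var(X) = 2
E[C²] = 0.64 + 0.8² = 1.28
E[X²] = 2 + 2² = 6
Var(Z) = 1.28*6 - (0.8*2)²
= 7.68 - 2.56 = 5.12

5.12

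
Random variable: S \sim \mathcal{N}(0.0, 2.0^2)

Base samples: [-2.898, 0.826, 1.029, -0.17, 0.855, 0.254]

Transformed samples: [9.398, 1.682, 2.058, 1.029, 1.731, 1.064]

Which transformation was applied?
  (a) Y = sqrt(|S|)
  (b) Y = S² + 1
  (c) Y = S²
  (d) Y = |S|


Checking option (b) Y = S² + 1:
  S = -2.898 -> Y = 9.398 ✓
  S = 0.826 -> Y = 1.682 ✓
  S = 1.029 -> Y = 2.058 ✓
All samples match this transformation.

(b) S² + 1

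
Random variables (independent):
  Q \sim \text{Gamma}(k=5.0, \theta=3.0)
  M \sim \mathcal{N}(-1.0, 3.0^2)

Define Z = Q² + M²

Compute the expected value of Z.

E[Z] = E[Q²] + E[M²]
E[Q²] = Var(Q) + E[Q]² = 45 + 225 = 270
E[M²] = Var(M) + E[M]² = 9 + 1 = 10
E[Z] = 270 + 10 = 280

280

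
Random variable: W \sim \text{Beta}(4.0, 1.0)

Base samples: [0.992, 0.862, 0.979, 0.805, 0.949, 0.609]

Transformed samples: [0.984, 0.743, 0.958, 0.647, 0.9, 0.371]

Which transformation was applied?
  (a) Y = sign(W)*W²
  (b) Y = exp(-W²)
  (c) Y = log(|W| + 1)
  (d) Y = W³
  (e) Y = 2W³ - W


Checking option (a) Y = sign(W)*W²:
  W = 0.992 -> Y = 0.984 ✓
  W = 0.862 -> Y = 0.743 ✓
  W = 0.979 -> Y = 0.958 ✓
All samples match this transformation.

(a) sign(W)*W²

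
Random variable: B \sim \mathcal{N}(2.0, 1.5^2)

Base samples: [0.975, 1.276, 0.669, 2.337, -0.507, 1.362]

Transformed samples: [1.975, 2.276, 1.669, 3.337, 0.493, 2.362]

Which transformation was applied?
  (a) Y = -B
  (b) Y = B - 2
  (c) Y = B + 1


Checking option (c) Y = B + 1:
  B = 0.975 -> Y = 1.975 ✓
  B = 1.276 -> Y = 2.276 ✓
  B = 0.669 -> Y = 1.669 ✓
All samples match this transformation.

(c) B + 1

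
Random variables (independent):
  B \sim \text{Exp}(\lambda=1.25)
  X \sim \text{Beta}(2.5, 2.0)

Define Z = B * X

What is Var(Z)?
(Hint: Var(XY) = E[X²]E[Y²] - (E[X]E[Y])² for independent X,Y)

Var(XY) = E[X²]E[Y²] - (E[X]E[Y])²
E[B] = 0.8, Var(B) = 0.64
E[X] = 0.55555556, Var(X) = 0.044893378
E[B²] = 0.64 + 0.8² = 1.28
E[X²] = 0.044893378 + 0.55555556² = 0.35353535
Var(Z) = 1.28*0.35353535 - (0.8*0.55555556)²
= 0.45252525 - 0.19753086 = 0.25499439

0.25499439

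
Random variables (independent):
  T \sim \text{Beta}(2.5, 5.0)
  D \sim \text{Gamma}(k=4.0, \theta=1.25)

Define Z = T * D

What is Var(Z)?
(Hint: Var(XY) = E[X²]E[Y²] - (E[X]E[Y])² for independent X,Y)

Var(XY) = E[X²]E[Y²] - (E[X]E[Y])²
E[T] = 0.33333333, Var(T) = 0.026143791
E[D] = 5, Var(D) = 6.25
E[T²] = 0.026143791 + 0.33333333² = 0.1372549
E[D²] = 6.25 + 5² = 31.25
Var(Z) = 0.1372549*31.25 - (0.33333333*5)²
= 4.2892157 - 2.7777778 = 1.5114379

1.5114379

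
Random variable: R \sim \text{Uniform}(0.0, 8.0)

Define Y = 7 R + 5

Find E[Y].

For Y = 7R + 5:
E[Y] = 7 * E[R] + 5
E[R] = (0 + 8)/2 = 4
E[Y] = 7 * 4 + 5 = 33

33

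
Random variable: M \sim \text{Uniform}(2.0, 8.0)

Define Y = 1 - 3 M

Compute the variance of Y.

For Y = aM + b: Var(Y) = a² * Var(M)
Var(M) = (8 - 2)^2/12 = 3
Var(Y) = (-3)² * 3 = 9 * 3 = 27

27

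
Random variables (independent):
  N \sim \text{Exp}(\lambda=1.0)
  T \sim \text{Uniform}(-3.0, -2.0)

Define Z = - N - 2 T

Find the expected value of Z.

E[Z] = -1*E[N] - 2*E[T]
E[N] = 1
E[T] = -2.5
E[Z] = -1*1 - 2*(-2.5) = 4

4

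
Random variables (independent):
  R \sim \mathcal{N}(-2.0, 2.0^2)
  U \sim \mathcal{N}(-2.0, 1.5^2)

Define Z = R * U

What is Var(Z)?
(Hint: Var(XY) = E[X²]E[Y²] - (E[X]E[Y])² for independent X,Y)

Var(XY) = E[X²]E[Y²] - (E[X]E[Y])²
E[R] = -2, Var(R) = 4
E[U] = -2, Var(U) = 2.25
E[R²] = 4 + (-2)² = 8
E[U²] = 2.25 + (-2)² = 6.25
Var(Z) = 8*6.25 - (-2*(-2))²
= 50 - 16 = 34

34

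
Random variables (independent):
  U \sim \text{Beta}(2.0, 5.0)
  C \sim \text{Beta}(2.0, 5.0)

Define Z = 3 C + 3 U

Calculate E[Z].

E[Z] = 3*E[U] + 3*E[C]
E[U] = 0.28571429
E[C] = 0.28571429
E[Z] = 3*0.28571429 + 3*0.28571429 = 1.7142857

1.7142857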